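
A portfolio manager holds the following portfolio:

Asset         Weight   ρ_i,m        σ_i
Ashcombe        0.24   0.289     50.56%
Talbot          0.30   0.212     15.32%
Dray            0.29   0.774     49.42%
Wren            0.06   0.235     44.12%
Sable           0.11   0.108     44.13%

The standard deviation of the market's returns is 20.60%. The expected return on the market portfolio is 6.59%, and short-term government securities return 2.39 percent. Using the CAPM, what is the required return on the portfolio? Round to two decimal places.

5.80%

β_Ashcombe = 0.289 × 50.56% / 20.60% = 0.7093
β_Talbot = 0.212 × 15.32% / 20.60% = 0.1577
β_Dray = 0.774 × 49.42% / 20.60% = 1.8568
β_Wren = 0.235 × 44.12% / 20.60% = 0.5033
β_Sable = 0.108 × 44.13% / 20.60% = 0.2314
β_P = Σ w_i β_i = 0.24×0.7093 + 0.30×0.1577 + 0.29×1.8568 + 0.06×0.5033 + 0.11×0.2314 = 0.8117
MRP = 6.59% − 2.39% = 4.20%
E(R_P) = R_f + β_P × MRP = 2.39% + 0.8117 × 4.20% = 5.80%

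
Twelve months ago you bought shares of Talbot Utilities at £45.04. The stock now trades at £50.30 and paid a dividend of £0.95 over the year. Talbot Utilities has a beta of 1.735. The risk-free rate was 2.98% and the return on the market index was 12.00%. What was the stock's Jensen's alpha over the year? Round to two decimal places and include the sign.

Realised HPR = (P1 + D1 − P0) / P0 = (50.30 + 0.95 − 45.04) / 45.04 = 6.21 / 45.04 = 13.7877%
MRP = 12.00% − 2.98% = 9.02%
CAPM required = R_f + β·MRP = 2.98% + 1.735 × 9.02% = 18.62970%
α = realised − required = 13.7877% − 18.62970% = -4.84%

-4.84%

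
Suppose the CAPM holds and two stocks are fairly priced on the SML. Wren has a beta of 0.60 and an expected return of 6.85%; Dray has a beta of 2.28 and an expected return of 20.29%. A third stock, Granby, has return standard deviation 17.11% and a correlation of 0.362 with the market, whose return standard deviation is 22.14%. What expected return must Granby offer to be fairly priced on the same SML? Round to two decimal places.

4.29%

MRP = (20.29% − 6.85%) / (2.28 − 0.60) = 8.0000%
R_f = 6.85% − 0.60 × 8.0000% = 2.0500%
β_Granby = ρ·σ_i/σ_m = 0.362 × 17.11 / 22.14 = 0.2798
E(R_Granby) = R_f + β × MRP = 2.0500% + 0.2798 × 8.0000% = 4.29%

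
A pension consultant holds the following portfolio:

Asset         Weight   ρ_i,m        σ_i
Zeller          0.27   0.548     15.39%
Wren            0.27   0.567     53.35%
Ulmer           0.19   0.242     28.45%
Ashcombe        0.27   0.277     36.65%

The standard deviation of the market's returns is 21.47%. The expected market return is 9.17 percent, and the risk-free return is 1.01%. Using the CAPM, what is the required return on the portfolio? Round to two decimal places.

β_Zeller = 0.548 × 15.39% / 21.47% = 0.3928
β_Wren = 0.567 × 53.35% / 21.47% = 1.4089
β_Ulmer = 0.242 × 28.45% / 21.47% = 0.3207
β_Ashcombe = 0.277 × 36.65% / 21.47% = 0.4728
β_P = Σ w_i β_i = 0.27×0.3928 + 0.27×1.4089 + 0.19×0.3207 + 0.27×0.4728 = 0.6750
MRP = 9.17% − 1.01% = 8.16%
E(R_P) = R_f + β_P × MRP = 1.01% + 0.6750 × 8.16% = 6.52%

6.52%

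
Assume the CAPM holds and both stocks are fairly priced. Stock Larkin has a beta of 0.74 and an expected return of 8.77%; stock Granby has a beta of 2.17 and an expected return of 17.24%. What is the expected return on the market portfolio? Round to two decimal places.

Both satisfy E(R) = R_f + β·MRP, so the slope of the SML is
MRP = (17.24% − 8.77%) / (2.17 − 0.74) = 8.47% / 1.43 = 5.9231%
R_f = E(R_Larkin) − β_Larkin·MRP = 8.77% − 0.74 × 5.9231% = 4.3869%
E(R_m) = R_f + MRP = 4.3869% + 5.9231% = 10.31%

10.31%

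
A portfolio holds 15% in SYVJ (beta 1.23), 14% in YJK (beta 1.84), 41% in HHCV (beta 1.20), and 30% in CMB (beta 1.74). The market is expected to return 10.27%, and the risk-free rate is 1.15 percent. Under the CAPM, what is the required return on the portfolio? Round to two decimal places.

β_P = Σ w_i β_i = 0.15×1.23 + 0.14×1.84 + 0.41×1.20 + 0.30×1.74 = 1.4561
MRP = 10.27% − 1.15% = 9.12%
E(R_P) = R_f + β_P × MRP = 1.15% + 1.4561 × 9.12% = 14.43%

14.43%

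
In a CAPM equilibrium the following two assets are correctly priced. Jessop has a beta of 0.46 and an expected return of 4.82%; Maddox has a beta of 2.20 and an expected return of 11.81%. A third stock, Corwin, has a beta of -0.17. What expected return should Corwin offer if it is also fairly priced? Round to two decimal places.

2.29%

MRP (SML slope) = (11.81% − 4.82%) / (2.20 − 0.46) = 6.99% / 1.74 = 4.0172%
R_f (intercept) = 4.82% − 0.46 × 4.0172% = 2.9721%
E(R_Corwin) = R_f + β × MRP = 2.9721% + -0.17 × 4.0172% = 2.29%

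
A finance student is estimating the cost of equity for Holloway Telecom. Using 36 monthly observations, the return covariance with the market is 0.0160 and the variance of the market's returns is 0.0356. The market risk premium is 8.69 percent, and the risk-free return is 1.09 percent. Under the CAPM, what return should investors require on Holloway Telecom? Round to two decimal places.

5.00%

β = Cov(R_i, R_m) / Var(R_m) = 0.0160 / 0.0356 = 0.4494
E(R) = R_f + β × MRP = 1.09% + 0.4494 × 8.69% = 5.00%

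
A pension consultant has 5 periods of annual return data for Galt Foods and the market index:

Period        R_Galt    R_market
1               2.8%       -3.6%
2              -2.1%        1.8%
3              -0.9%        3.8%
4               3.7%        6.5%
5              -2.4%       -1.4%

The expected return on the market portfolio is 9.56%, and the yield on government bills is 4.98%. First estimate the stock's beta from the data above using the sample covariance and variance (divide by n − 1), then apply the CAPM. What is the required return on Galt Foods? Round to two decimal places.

5.59%

Mean R_i = (2.8 − 2.1 − 0.9 + 3.7 − 2.4) / 5 = 0.2200%
Mean R_m = (-3.6 + 1.8 + 3.8 + 6.5 − 1.4) / 5 = 1.4200%
Σ(R_i − R̄_i)(R_m − R̄_m) = 8.5680  ⇒  Cov = 8.5680 / 4 = 2.1420
Σ(R_m − R̄_m)² = 64.7680  ⇒  Var(R_m) = 64.7680 / 4 = 16.1920
β = Cov / Var(R_m) = 2.1420 / 16.1920 = 0.1323
MRP = 9.56% − 4.98% = 4.58%
E(R) = R_f + β × MRP = 4.98% + 0.1323 × 4.58% = 5.59%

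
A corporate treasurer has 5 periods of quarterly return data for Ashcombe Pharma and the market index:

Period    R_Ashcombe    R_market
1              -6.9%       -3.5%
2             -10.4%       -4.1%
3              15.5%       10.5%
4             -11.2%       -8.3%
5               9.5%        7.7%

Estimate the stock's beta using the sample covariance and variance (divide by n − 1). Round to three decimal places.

1.491

Mean R_i = (-6.9 − 10.4 + 15.5 − 11.2 + 9.5) / 5 = -0.7000%
Mean R_m = (-3.5 − 4.1 + 10.5 − 8.3 + 7.7) / 5 = 0.4600%
Σ(R_i − R̄_i)(R_m − R̄_m) = 397.2600  ⇒  Cov = 397.2600 / 4 = 99.3150
Σ(R_m − R̄_m)² = 266.4320  ⇒  Var(R_m) = 266.4320 / 4 = 66.6080
β = Cov / Var(R_m) = 99.3150 / 66.6080 = 1.4910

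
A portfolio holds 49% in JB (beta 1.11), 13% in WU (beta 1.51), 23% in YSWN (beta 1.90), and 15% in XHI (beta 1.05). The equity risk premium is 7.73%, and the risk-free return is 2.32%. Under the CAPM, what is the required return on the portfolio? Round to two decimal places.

β_P = Σ w_i β_i = 0.49×1.11 + 0.13×1.51 + 0.23×1.90 + 0.15×1.05 = 1.3347
E(R_P) = R_f + β_P × MRP = 2.32% + 1.3347 × 7.73% = 12.64%

12.64%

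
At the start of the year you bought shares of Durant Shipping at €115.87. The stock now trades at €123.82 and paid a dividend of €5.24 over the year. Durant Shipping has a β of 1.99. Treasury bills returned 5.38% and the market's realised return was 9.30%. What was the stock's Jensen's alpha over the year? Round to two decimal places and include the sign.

Realised HPR = (P1 + D1 − P0) / P0 = (123.82 + 5.24 − 115.87) / 115.87 = 13.19 / 115.87 = 11.3834%
MRP = 9.30% − 5.38% = 3.92%
CAPM required = R_f + β·MRP = 5.38% + 1.99 × 3.92% = 13.1808%
α = realised − required = 11.3834% − 13.1808% = -1.80%

-1.80%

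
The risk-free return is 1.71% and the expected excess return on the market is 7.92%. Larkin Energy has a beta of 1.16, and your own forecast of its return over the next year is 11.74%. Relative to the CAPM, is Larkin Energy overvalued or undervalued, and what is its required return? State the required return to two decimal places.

Required return = R_f + β·MRP = 1.71% + 1.16 × 7.92% = 10.90%
Forecast 11.74% > required 10.90% → the stock plots above the SML → undervalued.

Undervalued; required return 10.90%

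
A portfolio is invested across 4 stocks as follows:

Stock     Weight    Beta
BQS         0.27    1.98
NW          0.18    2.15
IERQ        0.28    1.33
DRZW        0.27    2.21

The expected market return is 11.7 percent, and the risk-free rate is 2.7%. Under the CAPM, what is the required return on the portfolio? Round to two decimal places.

β_P = Σ w_i β_i = 0.27×1.98 + 0.18×2.15 + 0.28×1.33 + 0.27×2.21 = 1.8907
MRP = 11.7% − 2.7% = 9.00%
E(R_P) = R_f + β_P × MRP = 2.7% + 1.8907 × 9.0% = 19.72%

19.72%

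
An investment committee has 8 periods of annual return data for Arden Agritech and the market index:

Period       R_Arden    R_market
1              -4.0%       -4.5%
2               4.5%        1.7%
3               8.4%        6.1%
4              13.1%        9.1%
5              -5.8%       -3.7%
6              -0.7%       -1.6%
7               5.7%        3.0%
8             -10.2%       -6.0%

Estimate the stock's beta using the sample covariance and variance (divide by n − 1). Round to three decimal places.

1.440

Mean R_i = (-4.0 + 4.5 + 8.4 + 13.1 − 5.8 − 0.7 + 5.7 − 10.2) / 8 = 1.3750%
Mean R_m = (-4.5 + 1.7 + 6.1 + 9.1 − 3.7 − 1.6 + 3.0 − 6.0) / 8 = 0.5125%
Σ(R_i − R̄_i)(R_m − R̄_m) = 291.3425  ⇒  Cov = 291.3425 / 7 = 41.6204
Σ(R_m − R̄_m)² = 202.3088  ⇒  Var(R_m) = 202.3088 / 7 = 28.9013
β = Cov / Var(R_m) = 41.6204 / 28.9013 = 1.4401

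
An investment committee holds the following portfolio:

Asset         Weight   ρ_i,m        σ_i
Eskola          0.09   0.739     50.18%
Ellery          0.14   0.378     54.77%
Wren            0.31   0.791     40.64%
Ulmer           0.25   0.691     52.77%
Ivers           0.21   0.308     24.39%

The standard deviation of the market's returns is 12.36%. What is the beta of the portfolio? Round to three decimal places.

2.176

β_Eskola = 0.739 × 50.18% / 12.36% = 3.0002
β_Ellery = 0.378 × 54.77% / 12.36% = 1.6750
β_Wren = 0.791 × 40.64% / 12.36% = 2.6008
β_Ulmer = 0.691 × 52.77% / 12.36% = 2.9502
β_Ivers = 0.308 × 24.39% / 12.36% = 0.6078
β_P = Σ w_i β_i = 0.09×3.0002 + 0.14×1.6750 + 0.31×2.6008 + 0.25×2.9502 + 0.21×0.6078 = 2.1760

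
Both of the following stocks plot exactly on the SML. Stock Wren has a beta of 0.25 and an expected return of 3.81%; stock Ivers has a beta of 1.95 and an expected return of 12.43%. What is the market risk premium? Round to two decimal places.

Both satisfy E(R) = R_f + β·MRP, so the slope of the SML is
MRP = (12.43% − 3.81%) / (1.95 − 0.25) = 8.62% / 1.70 = 5.0706%

5.07%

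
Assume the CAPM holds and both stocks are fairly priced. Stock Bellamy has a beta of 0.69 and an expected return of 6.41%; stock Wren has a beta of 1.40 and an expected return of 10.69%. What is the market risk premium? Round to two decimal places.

6.03%

Both satisfy E(R) = R_f + β·MRP, so the slope of the SML is
MRP = (10.69% − 6.41%) / (1.40 − 0.69) = 4.28% / 0.71 = 6.0282%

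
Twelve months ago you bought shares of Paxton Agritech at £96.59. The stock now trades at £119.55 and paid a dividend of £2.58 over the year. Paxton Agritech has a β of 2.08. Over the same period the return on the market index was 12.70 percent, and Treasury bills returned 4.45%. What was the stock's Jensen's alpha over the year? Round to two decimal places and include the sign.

Realised HPR = (P1 + D1 − P0) / P0 = (119.55 + 2.58 − 96.59) / 96.59 = 25.54 / 96.59 = 26.4417%
MRP = 12.70% − 4.45% = 8.25%
CAPM required = R_f + β·MRP = 4.45% + 2.08 × 8.25% = 21.6100%
α = realised − required = 26.4417% − 21.6100% = +4.83%

+4.83%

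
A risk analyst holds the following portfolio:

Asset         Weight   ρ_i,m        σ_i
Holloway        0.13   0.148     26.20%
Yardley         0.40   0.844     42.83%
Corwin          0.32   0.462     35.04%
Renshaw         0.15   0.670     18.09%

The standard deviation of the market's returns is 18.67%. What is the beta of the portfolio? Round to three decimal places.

β_Holloway = 0.148 × 26.20% / 18.67% = 0.2077
β_Yardley = 0.844 × 42.83% / 18.67% = 1.9362
β_Corwin = 0.462 × 35.04% / 18.67% = 0.8671
β_Renshaw = 0.670 × 18.09% / 18.67% = 0.6492
β_P = Σ w_i β_i = 0.13×0.2077 + 0.40×1.9362 + 0.32×0.8671 + 0.15×0.6492 = 1.1763

1.176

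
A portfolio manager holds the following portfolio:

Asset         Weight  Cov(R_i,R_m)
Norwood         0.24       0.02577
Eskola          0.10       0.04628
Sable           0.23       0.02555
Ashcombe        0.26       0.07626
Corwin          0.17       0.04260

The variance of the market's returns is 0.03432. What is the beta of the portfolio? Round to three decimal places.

β_Norwood = 0.02577 / 0.03432 = 0.7509
β_Eskola = 0.04628 / 0.03432 = 1.3485
β_Sable = 0.02555 / 0.03432 = 0.7445
β_Ashcombe = 0.07626 / 0.03432 = 2.2220
β_Corwin = 0.04260 / 0.03432 = 1.2413
β_P = Σ w_i β_i = 0.24×0.7509 + 0.10×1.3485 + 0.23×0.7445 + 0.26×2.2220 + 0.17×1.2413 = 1.2750

1.275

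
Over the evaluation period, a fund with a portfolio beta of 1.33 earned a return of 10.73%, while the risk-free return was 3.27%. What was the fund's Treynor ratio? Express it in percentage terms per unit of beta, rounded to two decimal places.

5.61%

Treynor = (R_P − R_f) / β_P = (10.73% − 3.27%) / 1.3300 = 7.46% / 1.3300 = 5.61%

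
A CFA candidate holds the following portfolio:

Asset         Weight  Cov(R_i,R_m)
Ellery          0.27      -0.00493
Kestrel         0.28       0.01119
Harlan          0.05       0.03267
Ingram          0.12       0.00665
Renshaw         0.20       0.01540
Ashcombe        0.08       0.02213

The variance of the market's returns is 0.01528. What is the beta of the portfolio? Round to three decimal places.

0.595

β_Ellery = -0.00493 / 0.01528 = -0.3226
β_Kestrel = 0.01119 / 0.01528 = 0.7323
β_Harlan = 0.03267 / 0.01528 = 2.1381
β_Ingram = 0.00665 / 0.01528 = 0.4352
β_Renshaw = 0.01540 / 0.01528 = 1.0079
β_Ashcombe = 0.02213 / 0.01528 = 1.4483
β_P = Σ w_i β_i = 0.27×-0.3226 + 0.28×0.7323 + 0.05×2.1381 + 0.12×0.4352 + 0.20×1.0079 + 0.08×1.4483 = 0.5945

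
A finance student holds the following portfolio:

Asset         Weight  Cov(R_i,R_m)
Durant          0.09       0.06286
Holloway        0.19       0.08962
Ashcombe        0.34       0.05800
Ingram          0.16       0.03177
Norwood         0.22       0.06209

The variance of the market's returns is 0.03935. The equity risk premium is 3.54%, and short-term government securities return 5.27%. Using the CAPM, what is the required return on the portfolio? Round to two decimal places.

β_Durant = 0.06286 / 0.03935 = 1.5975
β_Holloway = 0.08962 / 0.03935 = 2.2775
β_Ashcombe = 0.05800 / 0.03935 = 1.4740
β_Ingram = 0.03177 / 0.03935 = 0.8074
β_Norwood = 0.06209 / 0.03935 = 1.5779
β_P = Σ w_i β_i = 0.09×1.5975 + 0.19×2.2775 + 0.34×1.4740 + 0.16×0.8074 + 0.22×1.5779 = 1.5540
E(R_P) = R_f + β_P × MRP = 5.27% + 1.5540 × 3.54% = 10.77%

10.77%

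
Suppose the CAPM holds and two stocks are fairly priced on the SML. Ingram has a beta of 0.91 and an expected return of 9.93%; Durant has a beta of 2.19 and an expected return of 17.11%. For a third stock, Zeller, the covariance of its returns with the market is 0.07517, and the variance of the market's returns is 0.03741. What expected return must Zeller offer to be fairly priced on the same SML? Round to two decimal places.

MRP = (17.11% − 9.93%) / (2.19 − 0.91) = 5.6094%
R_f = 9.93% − 0.91 × 5.6094% = 4.8254%
β_Zeller = Cov / Var(R_m) = 0.07517 / 0.03741 = 2.0094
E(R_Zeller) = R_f + β × MRP = 4.8254% + 2.0094 × 5.6094% = 16.10%

16.10%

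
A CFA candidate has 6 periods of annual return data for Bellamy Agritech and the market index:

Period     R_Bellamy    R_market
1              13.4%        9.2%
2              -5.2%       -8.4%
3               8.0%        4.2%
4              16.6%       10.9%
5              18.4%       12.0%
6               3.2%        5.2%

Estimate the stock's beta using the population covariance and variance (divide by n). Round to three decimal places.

Mean R_i = (13.4 − 5.2 + 8.0 + 16.6 + 18.4 + 3.2) / 6 = 9.0667%
Mean R_m = (9.2 − 8.4 + 4.2 + 10.9 + 12.0 + 5.2) / 6 = 5.5167%
Σ(R_i − R̄_i)(R_m − R̄_m) = 318.8333  ⇒  Cov = 318.8333 / 6 = 53.1389
Σ(R_m − R̄_m)² = 280.0883  ⇒  Var(R_m) = 280.0883 / 6 = 46.6814
β = Cov / Var(R_m) = 53.1389 / 46.6814 = 1.1383

1.138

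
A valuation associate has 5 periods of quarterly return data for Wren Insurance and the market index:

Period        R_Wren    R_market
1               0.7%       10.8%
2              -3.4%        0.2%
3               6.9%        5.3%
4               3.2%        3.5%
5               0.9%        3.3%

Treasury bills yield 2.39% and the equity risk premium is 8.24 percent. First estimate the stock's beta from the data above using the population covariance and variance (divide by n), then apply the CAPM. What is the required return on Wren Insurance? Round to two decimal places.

4.99%

Mean R_i = (0.7 − 3.4 + 6.9 + 3.2 + 0.9) / 5 = 1.6600%
Mean R_m = (10.8 + 0.2 + 5.3 + 3.5 + 3.3) / 5 = 4.6200%
Σ(R_i − R̄_i)(R_m − R̄_m) = 19.2740  ⇒  Cov = 19.2740 / 5 = 3.8548
Σ(R_m − R̄_m)² = 61.1880  ⇒  Var(R_m) = 61.1880 / 5 = 12.2376
β = Cov / Var(R_m) = 3.8548 / 12.2376 = 0.3150
E(R) = R_f + β × MRP = 2.39% + 0.3150 × 8.24% = 4.99%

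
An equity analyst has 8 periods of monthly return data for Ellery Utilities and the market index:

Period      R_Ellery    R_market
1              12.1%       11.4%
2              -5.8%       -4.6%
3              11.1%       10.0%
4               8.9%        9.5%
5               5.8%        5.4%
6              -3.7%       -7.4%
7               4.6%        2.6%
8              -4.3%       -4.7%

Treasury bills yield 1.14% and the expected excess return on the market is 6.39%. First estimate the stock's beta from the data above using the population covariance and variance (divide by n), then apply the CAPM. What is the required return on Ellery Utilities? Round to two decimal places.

Mean R_i = (12.1 − 5.8 + 11.1 + 8.9 + 5.8 − 3.7 + 4.6 − 4.3) / 8 = 3.5875%
Mean R_m = (11.4 − 4.6 + 10.0 + 9.5 + 5.4 − 7.4 + 2.6 − 4.7) / 8 = 2.7750%
Σ(R_i − R̄_i)(R_m − R̄_m) = 371.3975  ⇒  Cov = 371.3975 / 8 = 46.4247
Σ(R_m − R̄_m)² = 392.5350  ⇒  Var(R_m) = 392.5350 / 8 = 49.0669
β = Cov / Var(R_m) = 46.4247 / 49.0669 = 0.9462
E(R) = R_f + β × MRP = 1.14% + 0.9462 × 6.39% = 7.19%

7.19%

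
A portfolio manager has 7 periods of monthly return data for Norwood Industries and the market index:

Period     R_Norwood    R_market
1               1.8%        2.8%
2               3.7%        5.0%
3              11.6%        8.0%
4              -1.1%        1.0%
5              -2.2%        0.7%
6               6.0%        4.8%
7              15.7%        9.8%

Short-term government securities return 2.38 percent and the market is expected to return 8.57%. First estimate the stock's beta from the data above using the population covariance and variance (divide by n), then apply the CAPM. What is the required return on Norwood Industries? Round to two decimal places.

Mean R_i = (1.8 + 3.7 + 11.6 − 1.1 − 2.2 + 6.0 + 15.7) / 7 = 5.0714%
Mean R_m = (2.8 + 5.0 + 8.0 + 1.0 + 0.7 + 4.8 + 9.8) / 7 = 4.5857%
Σ(R_i − R̄_i)(R_m − R̄_m) = 133.5671  ⇒  Cov = 133.5671 / 7 = 19.0810
Σ(R_m − R̄_m)² = 70.2086  ⇒  Var(R_m) = 70.2086 / 7 = 10.0298
β = Cov / Var(R_m) = 19.0810 / 10.0298 = 1.9024
MRP = 8.57% − 2.38% = 6.19%
E(R) = R_f + β × MRP = 2.38% + 1.9024 × 6.19% = 14.16%

14.16%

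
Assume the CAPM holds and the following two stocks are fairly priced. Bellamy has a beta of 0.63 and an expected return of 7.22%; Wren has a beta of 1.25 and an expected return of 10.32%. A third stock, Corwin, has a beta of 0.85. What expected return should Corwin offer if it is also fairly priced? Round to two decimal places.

MRP (SML slope) = (10.32% − 7.22%) / (1.25 − 0.63) = 3.10% / 0.62 = 5.0000%
R_f (intercept) = 7.22% − 0.63 × 5.0000% = 4.0700%
E(R_Corwin) = R_f + β × MRP = 4.0700% + 0.85 × 5.0000% = 8.32%

8.32%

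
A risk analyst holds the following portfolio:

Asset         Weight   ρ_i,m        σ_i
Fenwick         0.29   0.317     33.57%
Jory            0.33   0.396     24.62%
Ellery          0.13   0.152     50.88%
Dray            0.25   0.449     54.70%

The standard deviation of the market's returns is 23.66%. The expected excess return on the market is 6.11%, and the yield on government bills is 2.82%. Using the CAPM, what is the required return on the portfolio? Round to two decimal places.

β_Fenwick = 0.317 × 33.57% / 23.66% = 0.4498
β_Jory = 0.396 × 24.62% / 23.66% = 0.4121
β_Ellery = 0.152 × 50.88% / 23.66% = 0.3269
β_Dray = 0.449 × 54.70% / 23.66% = 1.0381
β_P = Σ w_i β_i = 0.29×0.4498 + 0.33×0.4121 + 0.13×0.3269 + 0.25×1.0381 = 0.5685
E(R_P) = R_f + β_P × MRP = 2.82% + 0.5685 × 6.11% = 6.29%

6.29%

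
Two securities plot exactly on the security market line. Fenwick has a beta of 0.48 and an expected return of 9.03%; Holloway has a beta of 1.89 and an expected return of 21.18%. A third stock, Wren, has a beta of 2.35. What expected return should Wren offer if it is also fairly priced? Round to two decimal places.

MRP (SML slope) = (21.18% − 9.03%) / (1.89 − 0.48) = 12.15% / 1.41 = 8.6170%
R_f (intercept) = 9.03% − 0.48 × 8.6170% = 4.8938%
E(R_Wren) = R_f + β × MRP = 4.8938% + 2.35 × 8.6170% = 25.14%

25.14%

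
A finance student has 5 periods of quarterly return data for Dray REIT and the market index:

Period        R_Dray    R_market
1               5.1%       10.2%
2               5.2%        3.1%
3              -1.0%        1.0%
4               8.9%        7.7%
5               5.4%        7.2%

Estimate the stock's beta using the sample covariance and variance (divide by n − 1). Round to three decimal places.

Mean R_i = (5.1 + 5.2 − 1.0 + 8.9 + 5.4) / 5 = 4.7200%
Mean R_m = (10.2 + 3.1 + 1.0 + 7.7 + 7.2) / 5 = 5.8400%
Σ(R_i − R̄_i)(R_m − R̄_m) = 36.7260  ⇒  Cov = 36.7260 / 4 = 9.1815
Σ(R_m − R̄_m)² = 55.2520  ⇒  Var(R_m) = 55.2520 / 4 = 13.8130
β = Cov / Var(R_m) = 9.1815 / 13.8130 = 0.6647

0.665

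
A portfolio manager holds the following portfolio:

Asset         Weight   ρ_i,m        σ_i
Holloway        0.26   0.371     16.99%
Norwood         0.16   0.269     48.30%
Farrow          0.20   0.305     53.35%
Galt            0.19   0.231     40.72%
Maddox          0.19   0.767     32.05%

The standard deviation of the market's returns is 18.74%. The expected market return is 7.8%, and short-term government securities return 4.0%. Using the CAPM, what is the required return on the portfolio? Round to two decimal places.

β_Holloway = 0.371 × 16.99% / 18.74% = 0.3364
β_Norwood = 0.269 × 48.30% / 18.74% = 0.6933
β_Farrow = 0.305 × 53.35% / 18.74% = 0.8683
β_Galt = 0.231 × 40.72% / 18.74% = 0.5019
β_Maddox = 0.767 × 32.05% / 18.74% = 1.3118
β_P = Σ w_i β_i = 0.26×0.3364 + 0.16×0.6933 + 0.20×0.8683 + 0.19×0.5019 + 0.19×1.3118 = 0.7167
MRP = 7.8% − 4.0% = 3.80%
E(R_P) = R_f + β_P × MRP = 4.0% + 0.7167 × 3.8% = 6.72%

6.72%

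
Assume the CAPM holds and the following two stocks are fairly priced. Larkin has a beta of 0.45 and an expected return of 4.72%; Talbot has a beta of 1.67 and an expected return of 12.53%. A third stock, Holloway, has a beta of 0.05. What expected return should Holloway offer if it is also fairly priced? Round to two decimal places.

MRP (SML slope) = (12.53% − 4.72%) / (1.67 − 0.45) = 7.81% / 1.22 = 6.4016%
R_f (intercept) = 4.72% − 0.45 × 6.4016% = 1.8393%
E(R_Holloway) = R_f + β × MRP = 1.8393% + 0.05 × 6.4016% = 2.16%

2.16%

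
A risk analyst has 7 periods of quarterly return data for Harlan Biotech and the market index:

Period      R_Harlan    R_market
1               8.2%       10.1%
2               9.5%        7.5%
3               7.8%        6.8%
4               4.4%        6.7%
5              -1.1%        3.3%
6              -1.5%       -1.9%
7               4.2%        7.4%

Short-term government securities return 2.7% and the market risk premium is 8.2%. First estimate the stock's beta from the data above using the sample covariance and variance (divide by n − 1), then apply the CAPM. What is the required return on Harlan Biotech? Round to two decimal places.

10.55%

Mean R_i = (8.2 + 9.5 + 7.8 + 4.4 − 1.1 − 1.5 + 4.2) / 7 = 4.5000%
Mean R_m = (10.1 + 7.5 + 6.8 + 6.7 + 3.3 − 1.9 + 7.4) / 7 = 5.7000%
Σ(R_i − R̄_i)(R_m − R̄_m) = 87.3400  ⇒  Cov = 87.3400 / 6 = 14.5567
Σ(R_m − R̄_m)² = 91.2200  ⇒  Var(R_m) = 91.2200 / 6 = 15.2033
β = Cov / Var(R_m) = 14.5567 / 15.2033 = 0.9575
E(R) = R_f + β × MRP = 2.7% + 0.9575 × 8.2% = 10.55%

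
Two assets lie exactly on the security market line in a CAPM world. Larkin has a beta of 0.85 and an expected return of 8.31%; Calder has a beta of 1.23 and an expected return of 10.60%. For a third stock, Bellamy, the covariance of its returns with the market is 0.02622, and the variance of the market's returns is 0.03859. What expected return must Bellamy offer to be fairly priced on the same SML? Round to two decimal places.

7.28%

MRP = (10.60% − 8.31%) / (1.23 − 0.85) = 6.0263%
R_f = 8.31% − 0.85 × 6.0263% = 3.1876%
β_Bellamy = Cov / Var(R_m) = 0.02622 / 0.03859 = 0.6795
E(R_Bellamy) = R_f + β × MRP = 3.1876% + 0.6795 × 6.0263% = 7.28%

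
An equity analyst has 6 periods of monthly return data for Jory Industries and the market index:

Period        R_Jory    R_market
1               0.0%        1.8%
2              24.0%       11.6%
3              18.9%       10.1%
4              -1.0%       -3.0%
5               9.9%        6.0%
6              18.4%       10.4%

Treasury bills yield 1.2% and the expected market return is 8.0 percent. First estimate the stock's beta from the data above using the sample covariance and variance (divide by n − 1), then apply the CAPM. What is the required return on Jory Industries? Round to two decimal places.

Mean R_i = (0.0 + 24.0 + 18.9 − 1.0 + 9.9 + 18.4) / 6 = 11.7000%
Mean R_m = (1.8 + 11.6 + 10.1 − 3.0 + 6.0 + 10.4) / 6 = 6.1500%
Σ(R_i − R̄_i)(R_m − R̄_m) = 291.3200  ⇒  Cov = 291.3200 / 5 = 58.2640
Σ(R_m − R̄_m)² = 166.0350  ⇒  Var(R_m) = 166.0350 / 5 = 33.2070
β = Cov / Var(R_m) = 58.2640 / 33.2070 = 1.7546
MRP = 8.0% − 1.2% = 6.80%
E(R) = R_f + β × MRP = 1.2% + 1.7546 × 6.8% = 13.13%

13.13%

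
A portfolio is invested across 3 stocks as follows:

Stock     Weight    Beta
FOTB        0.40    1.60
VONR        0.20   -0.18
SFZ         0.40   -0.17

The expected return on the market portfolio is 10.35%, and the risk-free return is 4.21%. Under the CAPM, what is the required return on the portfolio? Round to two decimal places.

β_P = Σ w_i β_i = 0.40×1.60 + 0.20×-0.18 + 0.40×-0.17 = 0.5360
MRP = 10.35% − 4.21% = 6.14%
E(R_P) = R_f + β_P × MRP = 4.21% + 0.5360 × 6.14% = 7.50%

7.50%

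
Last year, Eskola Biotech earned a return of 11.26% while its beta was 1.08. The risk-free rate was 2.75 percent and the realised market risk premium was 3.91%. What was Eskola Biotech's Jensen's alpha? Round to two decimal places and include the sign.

CAPM benchmark = R_f + β(R_m − R_f) = 2.75% + 1.08 × 3.91% = 6.9728%
α = actual − benchmark = 11.26% − 6.9728% = +4.29%

+4.29%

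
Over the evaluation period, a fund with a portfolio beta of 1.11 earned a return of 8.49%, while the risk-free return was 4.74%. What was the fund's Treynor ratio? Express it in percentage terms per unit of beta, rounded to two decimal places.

Treynor = (R_P − R_f) / β_P = (8.49% − 4.74%) / 1.1100 = 3.75% / 1.1100 = 3.38%

3.38%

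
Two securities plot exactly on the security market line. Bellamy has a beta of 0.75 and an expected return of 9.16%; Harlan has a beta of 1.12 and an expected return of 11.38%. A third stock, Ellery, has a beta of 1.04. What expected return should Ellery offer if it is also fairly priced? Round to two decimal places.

10.90%

MRP (SML slope) = (11.38% − 9.16%) / (1.12 − 0.75) = 2.22% / 0.37 = 6.0000%
R_f (intercept) = 9.16% − 0.75 × 6.0000% = 4.6600%
E(R_Ellery) = R_f + β × MRP = 4.6600% + 1.04 × 6.0000% = 10.90%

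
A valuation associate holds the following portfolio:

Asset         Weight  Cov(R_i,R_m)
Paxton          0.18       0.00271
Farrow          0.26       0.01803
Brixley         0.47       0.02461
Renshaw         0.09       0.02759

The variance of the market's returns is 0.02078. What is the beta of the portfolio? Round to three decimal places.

0.925

β_Paxton = 0.00271 / 0.02078 = 0.1304
β_Farrow = 0.01803 / 0.02078 = 0.8677
β_Brixley = 0.02461 / 0.02078 = 1.1843
β_Renshaw = 0.02759 / 0.02078 = 1.3277
β_P = Σ w_i β_i = 0.18×0.1304 + 0.26×0.8677 + 0.47×1.1843 + 0.09×1.3277 = 0.9252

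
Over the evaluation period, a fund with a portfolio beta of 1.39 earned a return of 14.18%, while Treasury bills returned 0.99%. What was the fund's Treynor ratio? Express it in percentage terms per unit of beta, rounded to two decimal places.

Treynor = (R_P − R_f) / β_P = (14.18% − 0.99%) / 1.3900 = 13.19% / 1.3900 = 9.49%

9.49%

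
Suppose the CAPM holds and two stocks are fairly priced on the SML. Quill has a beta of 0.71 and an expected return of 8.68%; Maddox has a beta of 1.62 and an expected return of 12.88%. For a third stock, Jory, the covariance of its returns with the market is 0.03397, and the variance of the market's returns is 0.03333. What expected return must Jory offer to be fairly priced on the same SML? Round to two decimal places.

MRP = (12.88% − 8.68%) / (1.62 − 0.71) = 4.6154%
R_f = 8.68% − 0.71 × 4.6154% = 5.4031%
β_Jory = Cov / Var(R_m) = 0.03397 / 0.03333 = 1.0192
E(R_Jory) = R_f + β × MRP = 5.4031% + 1.0192 × 4.6154% = 10.11%

10.11%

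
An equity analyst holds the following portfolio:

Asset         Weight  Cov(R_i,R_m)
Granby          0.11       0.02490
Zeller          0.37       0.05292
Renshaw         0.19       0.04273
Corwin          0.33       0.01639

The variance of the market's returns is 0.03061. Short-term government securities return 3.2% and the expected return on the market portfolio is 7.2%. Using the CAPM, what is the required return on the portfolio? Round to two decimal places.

β_Granby = 0.02490 / 0.03061 = 0.8135
β_Zeller = 0.05292 / 0.03061 = 1.7288
β_Renshaw = 0.04273 / 0.03061 = 1.3959
β_Corwin = 0.01639 / 0.03061 = 0.5354
β_P = Σ w_i β_i = 0.11×0.8135 + 0.37×1.7288 + 0.19×1.3959 + 0.33×0.5354 = 1.1710
MRP = 7.2% − 3.2% = 4.00%
E(R_P) = R_f + β_P × MRP = 3.2% + 1.1710 × 4.0% = 7.88%

7.88%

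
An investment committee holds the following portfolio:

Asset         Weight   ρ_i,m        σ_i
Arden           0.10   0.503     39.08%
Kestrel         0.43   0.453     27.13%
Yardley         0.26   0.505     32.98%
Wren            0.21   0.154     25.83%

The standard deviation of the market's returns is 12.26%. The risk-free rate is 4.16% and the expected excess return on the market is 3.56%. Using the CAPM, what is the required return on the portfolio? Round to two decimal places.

β_Arden = 0.503 × 39.08% / 12.26% = 1.6034
β_Kestrel = 0.453 × 27.13% / 12.26% = 1.0024
β_Yardley = 0.505 × 32.98% / 12.26% = 1.3585
β_Wren = 0.154 × 25.83% / 12.26% = 0.3245
β_P = Σ w_i β_i = 0.10×1.6034 + 0.43×1.0024 + 0.26×1.3585 + 0.21×0.3245 = 1.0127
E(R_P) = R_f + β_P × MRP = 4.16% + 1.0127 × 3.56% = 7.77%

7.77%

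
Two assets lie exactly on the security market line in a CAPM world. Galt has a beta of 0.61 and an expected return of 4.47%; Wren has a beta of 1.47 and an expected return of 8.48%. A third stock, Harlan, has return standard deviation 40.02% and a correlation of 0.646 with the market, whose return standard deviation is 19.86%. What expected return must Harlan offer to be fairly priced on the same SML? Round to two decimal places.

7.70%

MRP = (8.48% − 4.47%) / (1.47 − 0.61) = 4.6628%
R_f = 4.47% − 0.61 × 4.6628% = 1.6257%
β_Harlan = ρ·σ_i/σ_m = 0.646 × 40.02 / 19.86 = 1.3018
E(R_Harlan) = R_f + β × MRP = 1.6257% + 1.3018 × 4.6628% = 7.70%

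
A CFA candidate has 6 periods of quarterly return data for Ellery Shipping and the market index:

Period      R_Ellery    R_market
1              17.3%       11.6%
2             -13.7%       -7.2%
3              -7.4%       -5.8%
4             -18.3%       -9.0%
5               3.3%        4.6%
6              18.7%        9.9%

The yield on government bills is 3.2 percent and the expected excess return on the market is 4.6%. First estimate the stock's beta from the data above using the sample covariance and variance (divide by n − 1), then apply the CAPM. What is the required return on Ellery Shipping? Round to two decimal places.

Mean R_i = (17.3 − 13.7 − 7.4 − 18.3 + 3.3 + 18.7) / 6 = -0.0167%
Mean R_m = (11.6 − 7.2 − 5.8 − 9.0 + 4.6 + 9.9) / 6 = 0.6833%
Σ(R_i − R̄_i)(R_m − R̄_m) = 707.3183  ⇒  Cov = 707.3183 / 5 = 141.4637
Σ(R_m − R̄_m)² = 417.4083  ⇒  Var(R_m) = 417.4083 / 5 = 83.4817
β = Cov / Var(R_m) = 141.4637 / 83.4817 = 1.6945
E(R) = R_f + β × MRP = 3.2% + 1.6945 × 4.6% = 10.99%

10.99%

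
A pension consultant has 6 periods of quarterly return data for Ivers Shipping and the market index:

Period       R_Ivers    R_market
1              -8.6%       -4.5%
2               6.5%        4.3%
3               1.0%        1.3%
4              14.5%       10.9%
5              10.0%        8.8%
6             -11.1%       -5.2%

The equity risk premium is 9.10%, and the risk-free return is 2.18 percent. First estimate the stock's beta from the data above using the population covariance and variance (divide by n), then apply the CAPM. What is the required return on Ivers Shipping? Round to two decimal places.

Mean R_i = (-8.6 + 6.5 + 1.0 + 14.5 + 10.0 − 11.1) / 6 = 2.0500%
Mean R_m = (-4.5 + 4.3 + 1.3 + 10.9 + 8.8 − 5.2) / 6 = 2.6000%
Σ(R_i − R̄_i)(R_m − R̄_m) = 339.7400  ⇒  Cov = 339.7400 / 6 = 56.6233
Σ(R_m − R̄_m)² = 223.1600  ⇒  Var(R_m) = 223.1600 / 6 = 37.1933
β = Cov / Var(R_m) = 56.6233 / 37.1933 = 1.5224
E(R) = R_f + β × MRP = 2.18% + 1.5224 × 9.10% = 16.03%

16.03%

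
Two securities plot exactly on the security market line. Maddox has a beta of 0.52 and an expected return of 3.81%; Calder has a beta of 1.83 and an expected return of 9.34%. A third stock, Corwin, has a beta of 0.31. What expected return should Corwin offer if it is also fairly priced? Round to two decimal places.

2.92%

MRP (SML slope) = (9.34% − 3.81%) / (1.83 − 0.52) = 5.53% / 1.31 = 4.2214%
R_f (intercept) = 3.81% − 0.52 × 4.2214% = 1.6149%
E(R_Corwin) = R_f + β × MRP = 1.6149% + 0.31 × 4.2214% = 2.92%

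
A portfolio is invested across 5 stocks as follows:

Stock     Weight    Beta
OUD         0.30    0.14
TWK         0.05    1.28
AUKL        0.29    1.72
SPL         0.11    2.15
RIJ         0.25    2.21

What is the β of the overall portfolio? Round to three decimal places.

β_P = Σ w_i β_i = 0.30×0.14 + 0.05×1.28 + 0.29×1.72 + 0.11×2.15 + 0.25×2.21 = 1.3938

1.394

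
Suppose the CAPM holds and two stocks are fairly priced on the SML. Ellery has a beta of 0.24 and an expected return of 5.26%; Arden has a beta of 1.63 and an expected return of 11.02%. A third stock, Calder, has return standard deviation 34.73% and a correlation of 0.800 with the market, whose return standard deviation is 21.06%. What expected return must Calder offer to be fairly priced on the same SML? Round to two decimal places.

MRP = (11.02% − 5.26%) / (1.63 − 0.24) = 4.1439%
R_f = 5.26% − 0.24 × 4.1439% = 4.2655%
β_Calder = ρ·σ_i/σ_m = 0.800 × 34.73 / 21.06 = 1.3193
E(R_Calder) = R_f + β × MRP = 4.2655% + 1.3193 × 4.1439% = 9.73%

9.73%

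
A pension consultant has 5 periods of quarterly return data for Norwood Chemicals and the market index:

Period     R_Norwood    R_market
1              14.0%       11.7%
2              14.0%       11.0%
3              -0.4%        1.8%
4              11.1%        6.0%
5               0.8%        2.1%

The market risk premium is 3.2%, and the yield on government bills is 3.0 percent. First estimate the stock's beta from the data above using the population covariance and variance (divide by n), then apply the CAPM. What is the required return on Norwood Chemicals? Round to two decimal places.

Mean R_i = (14.0 + 14.0 − 0.4 + 11.1 + 0.8) / 5 = 7.9000%
Mean R_m = (11.7 + 11.0 + 1.8 + 6.0 + 2.1) / 5 = 6.5200%
Σ(R_i − R̄_i)(R_m − R̄_m) = 127.8200  ⇒  Cov = 127.8200 / 5 = 25.5640
Σ(R_m − R̄_m)² = 88.9880  ⇒  Var(R_m) = 88.9880 / 5 = 17.7976
β = Cov / Var(R_m) = 25.5640 / 17.7976 = 1.4364
E(R) = R_f + β × MRP = 3.0% + 1.4364 × 3.2% = 7.60%

7.60%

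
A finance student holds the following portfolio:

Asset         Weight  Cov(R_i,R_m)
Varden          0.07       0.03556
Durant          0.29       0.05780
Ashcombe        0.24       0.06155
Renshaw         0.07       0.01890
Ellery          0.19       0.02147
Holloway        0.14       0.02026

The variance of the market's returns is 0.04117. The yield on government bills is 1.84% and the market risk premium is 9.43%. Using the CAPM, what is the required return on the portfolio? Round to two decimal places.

11.52%

β_Varden = 0.03556 / 0.04117 = 0.8637
β_Durant = 0.05780 / 0.04117 = 1.4039
β_Ashcombe = 0.06155 / 0.04117 = 1.4950
β_Renshaw = 0.01890 / 0.04117 = 0.4591
β_Ellery = 0.02147 / 0.04117 = 0.5215
β_Holloway = 0.02026 / 0.04117 = 0.4921
β_P = Σ w_i β_i = 0.07×0.8637 + 0.29×1.4039 + 0.24×1.4950 + 0.07×0.4591 + 0.19×0.5215 + 0.14×0.4921 = 1.0265
E(R_P) = R_f + β_P × MRP = 1.84% + 1.0265 × 9.43% = 11.52%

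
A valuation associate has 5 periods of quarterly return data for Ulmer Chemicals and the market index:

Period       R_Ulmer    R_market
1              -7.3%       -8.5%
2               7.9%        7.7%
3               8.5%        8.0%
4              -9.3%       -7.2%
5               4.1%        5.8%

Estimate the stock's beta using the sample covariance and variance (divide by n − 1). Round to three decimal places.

1.010

Mean R_i = (-7.3 + 7.9 + 8.5 − 9.3 + 4.1) / 5 = 0.7800%
Mean R_m = (-8.5 + 7.7 + 8.0 − 7.2 + 5.8) / 5 = 1.1600%
Σ(R_i − R̄_i)(R_m − R̄_m) = 277.0960  ⇒  Cov = 277.0960 / 4 = 69.2740
Σ(R_m − R̄_m)² = 274.2920  ⇒  Var(R_m) = 274.2920 / 4 = 68.5730
β = Cov / Var(R_m) = 69.2740 / 68.5730 = 1.0102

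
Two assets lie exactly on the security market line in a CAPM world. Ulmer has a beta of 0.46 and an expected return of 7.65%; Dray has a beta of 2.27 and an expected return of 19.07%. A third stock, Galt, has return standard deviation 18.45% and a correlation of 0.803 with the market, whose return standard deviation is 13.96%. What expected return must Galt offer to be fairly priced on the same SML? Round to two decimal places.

11.44%

MRP = (19.07% − 7.65%) / (2.27 − 0.46) = 6.3094%
R_f = 7.65% − 0.46 × 6.3094% = 4.7477%
β_Galt = ρ·σ_i/σ_m = 0.803 × 18.45 / 13.96 = 1.0613
E(R_Galt) = R_f + β × MRP = 4.7477% + 1.0613 × 6.3094% = 11.44%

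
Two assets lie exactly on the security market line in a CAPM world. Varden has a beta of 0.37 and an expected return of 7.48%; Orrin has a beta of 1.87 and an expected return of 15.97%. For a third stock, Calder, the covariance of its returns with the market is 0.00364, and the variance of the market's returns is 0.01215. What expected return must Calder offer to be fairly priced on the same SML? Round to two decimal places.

7.08%

MRP = (15.97% − 7.48%) / (1.87 − 0.37) = 5.6600%
R_f = 7.48% − 0.37 × 5.6600% = 5.3858%
β_Calder = Cov / Var(R_m) = 0.00364 / 0.01215 = 0.2996
E(R_Calder) = R_f + β × MRP = 5.3858% + 0.2996 × 5.6600% = 7.08%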